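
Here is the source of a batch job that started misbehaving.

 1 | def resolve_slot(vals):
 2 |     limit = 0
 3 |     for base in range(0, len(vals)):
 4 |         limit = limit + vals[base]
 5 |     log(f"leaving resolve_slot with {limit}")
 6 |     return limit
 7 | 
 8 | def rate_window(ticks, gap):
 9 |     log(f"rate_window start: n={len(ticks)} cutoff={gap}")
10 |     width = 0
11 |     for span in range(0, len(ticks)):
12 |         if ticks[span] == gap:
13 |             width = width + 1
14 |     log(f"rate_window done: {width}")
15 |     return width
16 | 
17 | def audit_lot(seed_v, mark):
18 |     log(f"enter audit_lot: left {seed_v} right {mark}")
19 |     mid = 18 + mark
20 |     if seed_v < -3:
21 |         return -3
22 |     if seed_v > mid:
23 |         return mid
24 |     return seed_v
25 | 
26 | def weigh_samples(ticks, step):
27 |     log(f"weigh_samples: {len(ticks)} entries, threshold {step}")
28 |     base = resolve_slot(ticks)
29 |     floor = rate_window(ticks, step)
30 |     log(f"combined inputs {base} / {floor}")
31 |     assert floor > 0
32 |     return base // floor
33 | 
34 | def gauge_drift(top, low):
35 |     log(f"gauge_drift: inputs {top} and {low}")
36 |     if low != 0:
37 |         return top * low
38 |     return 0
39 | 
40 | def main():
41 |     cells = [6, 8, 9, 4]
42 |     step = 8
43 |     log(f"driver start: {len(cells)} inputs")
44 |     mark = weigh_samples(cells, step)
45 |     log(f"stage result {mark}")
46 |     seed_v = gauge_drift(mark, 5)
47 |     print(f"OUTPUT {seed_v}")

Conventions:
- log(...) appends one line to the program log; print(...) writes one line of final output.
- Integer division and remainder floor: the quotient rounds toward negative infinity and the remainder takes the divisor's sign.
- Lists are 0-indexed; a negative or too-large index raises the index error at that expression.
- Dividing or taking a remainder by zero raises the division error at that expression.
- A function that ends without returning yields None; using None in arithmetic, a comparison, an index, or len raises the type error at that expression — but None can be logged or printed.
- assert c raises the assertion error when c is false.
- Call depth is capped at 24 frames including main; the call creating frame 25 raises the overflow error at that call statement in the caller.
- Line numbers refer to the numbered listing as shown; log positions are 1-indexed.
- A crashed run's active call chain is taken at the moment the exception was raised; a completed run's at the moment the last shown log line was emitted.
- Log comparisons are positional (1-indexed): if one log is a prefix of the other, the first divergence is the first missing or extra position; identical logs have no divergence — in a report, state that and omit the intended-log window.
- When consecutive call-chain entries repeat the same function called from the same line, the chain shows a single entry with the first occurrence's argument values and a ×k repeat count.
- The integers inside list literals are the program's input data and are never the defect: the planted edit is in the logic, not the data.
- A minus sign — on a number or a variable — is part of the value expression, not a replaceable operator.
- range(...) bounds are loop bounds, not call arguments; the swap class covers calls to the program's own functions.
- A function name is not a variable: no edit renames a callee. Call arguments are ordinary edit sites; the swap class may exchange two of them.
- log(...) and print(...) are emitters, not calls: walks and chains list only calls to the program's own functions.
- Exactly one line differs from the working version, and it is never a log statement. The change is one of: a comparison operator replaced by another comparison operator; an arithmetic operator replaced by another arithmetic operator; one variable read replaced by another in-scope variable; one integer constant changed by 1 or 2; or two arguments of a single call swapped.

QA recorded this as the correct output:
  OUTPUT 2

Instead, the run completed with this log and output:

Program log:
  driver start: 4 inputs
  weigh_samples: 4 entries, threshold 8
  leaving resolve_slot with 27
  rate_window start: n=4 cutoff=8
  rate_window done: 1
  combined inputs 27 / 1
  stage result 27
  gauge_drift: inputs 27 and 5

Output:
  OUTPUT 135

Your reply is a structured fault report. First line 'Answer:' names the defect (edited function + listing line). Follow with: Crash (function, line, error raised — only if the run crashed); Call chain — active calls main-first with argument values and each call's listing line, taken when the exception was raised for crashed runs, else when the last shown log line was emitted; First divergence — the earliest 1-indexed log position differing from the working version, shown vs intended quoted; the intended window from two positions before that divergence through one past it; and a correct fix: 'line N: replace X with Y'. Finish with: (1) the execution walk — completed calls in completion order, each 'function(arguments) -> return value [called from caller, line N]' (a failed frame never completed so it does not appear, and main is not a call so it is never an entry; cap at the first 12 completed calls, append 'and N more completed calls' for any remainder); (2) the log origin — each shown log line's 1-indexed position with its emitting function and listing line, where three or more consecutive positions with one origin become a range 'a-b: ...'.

Answer: the defect is in gauge_drift at line 37.
The tell: No log line changed; the fault shows up purely in the output.
Call chain: main -> gauge_drift(27, 5) (called at line 46).
First divergence: none (the log streams are identical).
Execution walk:
  resolve_slot([6, 8, 9, 4]) -> 27  [called from weigh_samples, line 28]
  rate_window([6, 8, 9, 4], 8) -> 1  [called from weigh_samples, line 29]
  weigh_samples([6, 8, 9, 4], 8) -> 27  [called from main, line 44]
  gauge_drift(27, 5) -> 135  [called from main, line 46]
Log origins:
  1: logged in main at line 43
  2: logged in weigh_samples at line 27
  3: logged in resolve_slot at line 5
  4: logged in rate_window at line 9
  5: logged in rate_window at line 14
  6: logged in weigh_samples at line 30
  7: logged in main at line 45
  8: logged in gauge_drift at line 35
A correct fix: line 37: replace `*` with `%`.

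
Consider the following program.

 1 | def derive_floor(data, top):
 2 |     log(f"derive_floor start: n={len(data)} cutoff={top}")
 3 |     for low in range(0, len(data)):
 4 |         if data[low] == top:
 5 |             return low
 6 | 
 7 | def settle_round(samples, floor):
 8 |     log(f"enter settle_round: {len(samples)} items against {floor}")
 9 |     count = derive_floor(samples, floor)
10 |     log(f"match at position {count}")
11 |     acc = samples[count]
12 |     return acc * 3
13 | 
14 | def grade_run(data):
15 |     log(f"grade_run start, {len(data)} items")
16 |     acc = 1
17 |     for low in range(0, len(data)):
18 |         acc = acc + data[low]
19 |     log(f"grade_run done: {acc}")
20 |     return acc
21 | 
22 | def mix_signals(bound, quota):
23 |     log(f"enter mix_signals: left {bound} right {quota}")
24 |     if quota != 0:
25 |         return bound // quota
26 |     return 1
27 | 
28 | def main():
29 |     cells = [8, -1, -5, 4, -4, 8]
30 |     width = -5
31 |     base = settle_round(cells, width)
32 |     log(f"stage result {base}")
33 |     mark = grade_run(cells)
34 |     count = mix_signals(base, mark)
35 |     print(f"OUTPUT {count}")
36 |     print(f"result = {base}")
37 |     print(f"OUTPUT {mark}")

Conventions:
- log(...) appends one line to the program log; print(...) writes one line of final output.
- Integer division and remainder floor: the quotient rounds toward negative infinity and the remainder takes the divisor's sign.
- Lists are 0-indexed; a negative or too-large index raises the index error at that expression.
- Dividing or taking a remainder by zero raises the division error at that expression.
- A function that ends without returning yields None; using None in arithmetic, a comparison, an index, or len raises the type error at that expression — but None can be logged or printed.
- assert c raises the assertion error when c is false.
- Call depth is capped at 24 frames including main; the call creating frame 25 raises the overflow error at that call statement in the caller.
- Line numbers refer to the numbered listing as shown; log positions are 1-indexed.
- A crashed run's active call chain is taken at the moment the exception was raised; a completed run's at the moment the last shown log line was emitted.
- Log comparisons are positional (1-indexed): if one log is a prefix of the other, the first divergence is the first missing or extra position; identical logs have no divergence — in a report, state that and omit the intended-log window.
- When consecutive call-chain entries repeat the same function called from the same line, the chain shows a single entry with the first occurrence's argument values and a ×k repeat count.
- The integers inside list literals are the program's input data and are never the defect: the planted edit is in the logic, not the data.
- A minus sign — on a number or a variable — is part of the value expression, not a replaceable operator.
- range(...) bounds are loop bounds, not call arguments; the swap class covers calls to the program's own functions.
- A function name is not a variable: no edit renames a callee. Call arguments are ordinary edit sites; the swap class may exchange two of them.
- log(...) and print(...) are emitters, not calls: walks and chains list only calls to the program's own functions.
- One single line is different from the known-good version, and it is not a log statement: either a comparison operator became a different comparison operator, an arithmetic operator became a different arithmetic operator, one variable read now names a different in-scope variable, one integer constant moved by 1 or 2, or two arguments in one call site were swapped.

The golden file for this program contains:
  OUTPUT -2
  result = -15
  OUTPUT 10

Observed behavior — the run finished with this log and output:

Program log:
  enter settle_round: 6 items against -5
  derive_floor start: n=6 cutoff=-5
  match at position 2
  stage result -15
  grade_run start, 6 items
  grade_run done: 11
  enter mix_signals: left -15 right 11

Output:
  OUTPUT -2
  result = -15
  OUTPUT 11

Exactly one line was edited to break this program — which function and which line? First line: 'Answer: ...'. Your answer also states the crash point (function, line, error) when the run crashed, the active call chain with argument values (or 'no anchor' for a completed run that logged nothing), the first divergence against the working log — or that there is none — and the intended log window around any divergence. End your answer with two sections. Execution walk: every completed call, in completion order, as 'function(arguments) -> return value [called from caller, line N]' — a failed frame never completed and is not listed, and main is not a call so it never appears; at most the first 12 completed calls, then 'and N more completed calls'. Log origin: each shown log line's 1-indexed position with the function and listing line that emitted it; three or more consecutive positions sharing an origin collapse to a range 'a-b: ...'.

Answer: the defect is in grade_run at line 16.
Key fact: The log first diverges at position 6: the faulty run prints 'grade_run done: 11' where the working version prints 'grade_run done: 10'.
Call chain: main -> mix_signals(-15, 11) (called at line 34).
First divergence: position 6; shown 'grade_run done: 11' vs intended 'grade_run done: 10'.
Intended log window:
  4: stage result -15
  5: grade_run start, 6 items
  6: grade_run done: 10
  7: enter mix_signals: left -15 right 10
Execution walk:
  derive_floor([8, -1, -5, 4, -4, 8], -5) -> 2  [called from settle_round, line 9]
  settle_round([8, -1, -5, 4, -4, 8], -5) -> -15  [called from main, line 31]
  grade_run([8, -1, -5, 4, -4, 8]) -> 11  [called from main, line 33]
  mix_signals(-15, 11) -> -2  [called from main, line 34]
Origin of each log line:
  1 — settle_round, line 8
  2 — derive_floor, line 2
  3 — settle_round, line 10
  4 — main, line 32
  5 — grade_run, line 15
  6 — grade_run, line 19
  7 — mix_signals, line 23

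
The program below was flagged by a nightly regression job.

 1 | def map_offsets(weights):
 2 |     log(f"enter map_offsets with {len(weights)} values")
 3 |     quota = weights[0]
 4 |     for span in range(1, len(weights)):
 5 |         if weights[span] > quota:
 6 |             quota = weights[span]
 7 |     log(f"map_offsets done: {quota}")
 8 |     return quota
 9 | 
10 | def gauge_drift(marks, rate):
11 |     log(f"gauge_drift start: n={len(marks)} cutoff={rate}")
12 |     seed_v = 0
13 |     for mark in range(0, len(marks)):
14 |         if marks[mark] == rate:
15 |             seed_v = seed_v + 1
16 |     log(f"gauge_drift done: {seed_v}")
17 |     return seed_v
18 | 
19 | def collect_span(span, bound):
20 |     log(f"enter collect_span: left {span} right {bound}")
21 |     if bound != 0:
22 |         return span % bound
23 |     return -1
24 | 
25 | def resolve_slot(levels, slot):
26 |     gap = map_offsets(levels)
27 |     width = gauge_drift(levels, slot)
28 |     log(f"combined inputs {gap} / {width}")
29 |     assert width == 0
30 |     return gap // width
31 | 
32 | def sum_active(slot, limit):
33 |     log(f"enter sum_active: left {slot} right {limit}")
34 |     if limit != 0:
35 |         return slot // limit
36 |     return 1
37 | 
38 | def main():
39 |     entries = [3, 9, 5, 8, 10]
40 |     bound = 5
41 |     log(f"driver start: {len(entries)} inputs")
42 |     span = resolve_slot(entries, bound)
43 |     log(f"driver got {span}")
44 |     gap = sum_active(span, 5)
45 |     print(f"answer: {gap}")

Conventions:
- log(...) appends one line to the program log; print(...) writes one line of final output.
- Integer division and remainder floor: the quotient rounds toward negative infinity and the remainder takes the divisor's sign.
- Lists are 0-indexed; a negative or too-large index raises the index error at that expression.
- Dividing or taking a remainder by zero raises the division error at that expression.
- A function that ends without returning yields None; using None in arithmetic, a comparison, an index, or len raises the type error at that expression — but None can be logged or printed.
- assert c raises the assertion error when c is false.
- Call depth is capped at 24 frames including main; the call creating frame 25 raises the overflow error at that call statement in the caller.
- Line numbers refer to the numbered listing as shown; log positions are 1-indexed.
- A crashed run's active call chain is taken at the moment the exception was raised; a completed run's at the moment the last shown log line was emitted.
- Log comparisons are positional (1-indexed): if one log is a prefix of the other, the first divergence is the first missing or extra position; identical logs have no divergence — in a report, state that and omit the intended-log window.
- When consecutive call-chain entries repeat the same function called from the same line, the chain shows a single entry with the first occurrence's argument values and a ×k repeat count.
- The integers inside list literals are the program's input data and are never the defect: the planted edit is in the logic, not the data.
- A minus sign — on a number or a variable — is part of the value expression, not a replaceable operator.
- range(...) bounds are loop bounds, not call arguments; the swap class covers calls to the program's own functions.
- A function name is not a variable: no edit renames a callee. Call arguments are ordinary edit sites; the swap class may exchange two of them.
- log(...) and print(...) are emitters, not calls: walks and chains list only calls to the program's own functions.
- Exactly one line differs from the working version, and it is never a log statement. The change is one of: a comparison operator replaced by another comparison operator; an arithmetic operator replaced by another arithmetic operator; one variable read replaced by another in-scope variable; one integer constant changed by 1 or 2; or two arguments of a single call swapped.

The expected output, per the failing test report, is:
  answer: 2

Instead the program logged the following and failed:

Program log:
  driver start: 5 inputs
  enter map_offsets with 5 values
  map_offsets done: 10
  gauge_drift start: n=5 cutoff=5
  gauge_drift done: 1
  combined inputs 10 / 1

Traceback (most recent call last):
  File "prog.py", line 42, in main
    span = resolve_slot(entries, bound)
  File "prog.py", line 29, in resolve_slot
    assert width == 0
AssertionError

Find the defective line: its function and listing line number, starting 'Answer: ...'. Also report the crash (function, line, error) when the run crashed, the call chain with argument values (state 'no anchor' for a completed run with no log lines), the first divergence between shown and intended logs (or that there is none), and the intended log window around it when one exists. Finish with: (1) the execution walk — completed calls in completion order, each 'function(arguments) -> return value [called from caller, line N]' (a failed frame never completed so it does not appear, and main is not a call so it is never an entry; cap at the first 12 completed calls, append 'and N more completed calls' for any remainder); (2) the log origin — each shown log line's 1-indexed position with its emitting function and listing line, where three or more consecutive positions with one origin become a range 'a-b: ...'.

Answer: the defect is in resolve_slot at line 29.
Core observation: A complete run would log 'driver got 10' next, but this one stopped at 6 lines.
Crash: resolve_slot, line 29, AssertionError.
Call chain: main -> resolve_slot([3, 9, 5, 8, 10], 5) (called at line 42).
First divergence: position 7 — the faulty run's log ends after 6 lines; the working version continues with 'driver got 10'.
Intended log window:
  5: gauge_drift done: 1
  6: combined inputs 10 / 1
  7: driver got 10
  8: enter sum_active: left 10 right 5
Execution walk:
  map_offsets([3, 9, 5, 8, 10]) -> 10  [called from resolve_slot, line 26]
  gauge_drift([3, 9, 5, 8, 10], 5) -> 1  [called from resolve_slot, line 27]
Origin of each log line:
  1 — main, line 41
  2 — map_offsets, line 2
  3 — map_offsets, line 7
  4 — gauge_drift, line 11
  5 — gauge_drift, line 16
  6 — resolve_slot, line 28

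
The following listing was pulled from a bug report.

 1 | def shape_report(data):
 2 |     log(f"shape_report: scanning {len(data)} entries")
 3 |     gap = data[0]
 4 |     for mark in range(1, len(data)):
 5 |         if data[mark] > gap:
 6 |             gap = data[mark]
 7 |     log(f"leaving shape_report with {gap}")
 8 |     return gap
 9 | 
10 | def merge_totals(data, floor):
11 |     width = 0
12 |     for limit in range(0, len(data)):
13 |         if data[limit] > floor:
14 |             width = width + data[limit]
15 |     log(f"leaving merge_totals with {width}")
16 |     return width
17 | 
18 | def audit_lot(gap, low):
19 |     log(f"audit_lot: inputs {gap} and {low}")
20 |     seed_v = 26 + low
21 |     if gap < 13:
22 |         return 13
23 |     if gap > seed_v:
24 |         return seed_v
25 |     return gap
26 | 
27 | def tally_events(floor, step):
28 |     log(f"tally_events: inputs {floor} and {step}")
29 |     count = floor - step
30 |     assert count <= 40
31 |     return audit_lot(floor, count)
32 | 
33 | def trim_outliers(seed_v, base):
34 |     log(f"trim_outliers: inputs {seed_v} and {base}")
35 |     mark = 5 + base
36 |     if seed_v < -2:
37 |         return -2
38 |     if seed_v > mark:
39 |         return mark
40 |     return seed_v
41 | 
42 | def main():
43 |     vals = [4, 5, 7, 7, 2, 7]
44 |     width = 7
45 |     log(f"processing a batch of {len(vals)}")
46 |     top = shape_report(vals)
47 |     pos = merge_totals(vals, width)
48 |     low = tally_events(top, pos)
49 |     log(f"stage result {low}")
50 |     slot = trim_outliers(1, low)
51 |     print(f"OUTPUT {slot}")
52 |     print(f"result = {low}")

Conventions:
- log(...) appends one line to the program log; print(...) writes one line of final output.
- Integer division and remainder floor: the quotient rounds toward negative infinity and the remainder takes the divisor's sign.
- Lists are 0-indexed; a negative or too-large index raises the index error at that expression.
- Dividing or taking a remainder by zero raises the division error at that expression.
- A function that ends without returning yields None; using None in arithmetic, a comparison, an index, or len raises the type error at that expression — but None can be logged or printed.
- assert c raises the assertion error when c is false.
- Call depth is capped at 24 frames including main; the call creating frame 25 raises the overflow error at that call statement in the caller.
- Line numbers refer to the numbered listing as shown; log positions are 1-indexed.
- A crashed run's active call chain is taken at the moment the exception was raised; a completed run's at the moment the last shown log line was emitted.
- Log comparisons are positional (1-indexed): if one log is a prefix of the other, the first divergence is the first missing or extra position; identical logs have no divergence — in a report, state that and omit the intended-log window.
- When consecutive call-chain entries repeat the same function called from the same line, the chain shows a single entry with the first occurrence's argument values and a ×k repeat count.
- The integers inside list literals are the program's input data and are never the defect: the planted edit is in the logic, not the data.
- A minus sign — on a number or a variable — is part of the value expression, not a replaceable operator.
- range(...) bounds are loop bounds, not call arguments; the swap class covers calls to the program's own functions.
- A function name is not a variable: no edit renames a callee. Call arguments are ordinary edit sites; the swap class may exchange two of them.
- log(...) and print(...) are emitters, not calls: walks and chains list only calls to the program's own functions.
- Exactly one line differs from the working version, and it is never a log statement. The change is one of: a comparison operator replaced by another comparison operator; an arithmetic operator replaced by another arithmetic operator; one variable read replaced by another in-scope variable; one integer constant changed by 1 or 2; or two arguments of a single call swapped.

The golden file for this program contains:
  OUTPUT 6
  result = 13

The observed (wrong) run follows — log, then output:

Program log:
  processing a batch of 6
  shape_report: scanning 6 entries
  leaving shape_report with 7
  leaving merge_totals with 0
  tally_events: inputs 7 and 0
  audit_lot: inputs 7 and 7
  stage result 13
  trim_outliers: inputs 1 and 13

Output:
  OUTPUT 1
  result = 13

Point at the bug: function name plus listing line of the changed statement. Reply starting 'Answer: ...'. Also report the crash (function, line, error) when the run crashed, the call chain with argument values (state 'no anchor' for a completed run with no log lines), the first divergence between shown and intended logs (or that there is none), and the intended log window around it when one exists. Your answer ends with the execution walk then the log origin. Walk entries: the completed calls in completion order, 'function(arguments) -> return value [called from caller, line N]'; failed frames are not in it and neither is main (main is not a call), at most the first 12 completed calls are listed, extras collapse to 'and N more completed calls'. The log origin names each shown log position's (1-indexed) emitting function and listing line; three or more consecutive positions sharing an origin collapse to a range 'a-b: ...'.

Answer: the defect is in main at line 50.
Key fact: At log position 8 the runs split — shown 'trim_outliers: inputs 1 and 13', but the working version logs 'trim_outliers: inputs 13 and 1'.
Call chain: main -> trim_outliers(1, 13) (called at line 50).
First divergence: at position 8 the run shows 'trim_outliers: inputs 1 and 13' where the working version logs 'trim_outliers: inputs 13 and 1'.
Intended log window:
  6: audit_lot: inputs 7 and 7
  7: stage result 13
  8: trim_outliers: inputs 13 and 1
Execution walk:
  shape_report([4, 5, 7, 7, 2, 7]) -> 7  [called from main, line 46]
  merge_totals([4, 5, 7, 7, 2, 7], 7) -> 0  [called from main, line 47]
  audit_lot(7, 7) -> 13  [called from tally_events, line 31]
  tally_events(7, 0) -> 13  [called from main, line 48]
  trim_outliers(1, 13) -> 1  [called from main, line 50]
Log origins:
  1: from main, line 45
  2: from shape_report, line 2
  3: from shape_report, line 7
  4: from merge_totals, line 15
  5: from tally_events, line 28
  6: from audit_lot, line 19
  7: from main, line 49
  8: from trim_outliers, line 34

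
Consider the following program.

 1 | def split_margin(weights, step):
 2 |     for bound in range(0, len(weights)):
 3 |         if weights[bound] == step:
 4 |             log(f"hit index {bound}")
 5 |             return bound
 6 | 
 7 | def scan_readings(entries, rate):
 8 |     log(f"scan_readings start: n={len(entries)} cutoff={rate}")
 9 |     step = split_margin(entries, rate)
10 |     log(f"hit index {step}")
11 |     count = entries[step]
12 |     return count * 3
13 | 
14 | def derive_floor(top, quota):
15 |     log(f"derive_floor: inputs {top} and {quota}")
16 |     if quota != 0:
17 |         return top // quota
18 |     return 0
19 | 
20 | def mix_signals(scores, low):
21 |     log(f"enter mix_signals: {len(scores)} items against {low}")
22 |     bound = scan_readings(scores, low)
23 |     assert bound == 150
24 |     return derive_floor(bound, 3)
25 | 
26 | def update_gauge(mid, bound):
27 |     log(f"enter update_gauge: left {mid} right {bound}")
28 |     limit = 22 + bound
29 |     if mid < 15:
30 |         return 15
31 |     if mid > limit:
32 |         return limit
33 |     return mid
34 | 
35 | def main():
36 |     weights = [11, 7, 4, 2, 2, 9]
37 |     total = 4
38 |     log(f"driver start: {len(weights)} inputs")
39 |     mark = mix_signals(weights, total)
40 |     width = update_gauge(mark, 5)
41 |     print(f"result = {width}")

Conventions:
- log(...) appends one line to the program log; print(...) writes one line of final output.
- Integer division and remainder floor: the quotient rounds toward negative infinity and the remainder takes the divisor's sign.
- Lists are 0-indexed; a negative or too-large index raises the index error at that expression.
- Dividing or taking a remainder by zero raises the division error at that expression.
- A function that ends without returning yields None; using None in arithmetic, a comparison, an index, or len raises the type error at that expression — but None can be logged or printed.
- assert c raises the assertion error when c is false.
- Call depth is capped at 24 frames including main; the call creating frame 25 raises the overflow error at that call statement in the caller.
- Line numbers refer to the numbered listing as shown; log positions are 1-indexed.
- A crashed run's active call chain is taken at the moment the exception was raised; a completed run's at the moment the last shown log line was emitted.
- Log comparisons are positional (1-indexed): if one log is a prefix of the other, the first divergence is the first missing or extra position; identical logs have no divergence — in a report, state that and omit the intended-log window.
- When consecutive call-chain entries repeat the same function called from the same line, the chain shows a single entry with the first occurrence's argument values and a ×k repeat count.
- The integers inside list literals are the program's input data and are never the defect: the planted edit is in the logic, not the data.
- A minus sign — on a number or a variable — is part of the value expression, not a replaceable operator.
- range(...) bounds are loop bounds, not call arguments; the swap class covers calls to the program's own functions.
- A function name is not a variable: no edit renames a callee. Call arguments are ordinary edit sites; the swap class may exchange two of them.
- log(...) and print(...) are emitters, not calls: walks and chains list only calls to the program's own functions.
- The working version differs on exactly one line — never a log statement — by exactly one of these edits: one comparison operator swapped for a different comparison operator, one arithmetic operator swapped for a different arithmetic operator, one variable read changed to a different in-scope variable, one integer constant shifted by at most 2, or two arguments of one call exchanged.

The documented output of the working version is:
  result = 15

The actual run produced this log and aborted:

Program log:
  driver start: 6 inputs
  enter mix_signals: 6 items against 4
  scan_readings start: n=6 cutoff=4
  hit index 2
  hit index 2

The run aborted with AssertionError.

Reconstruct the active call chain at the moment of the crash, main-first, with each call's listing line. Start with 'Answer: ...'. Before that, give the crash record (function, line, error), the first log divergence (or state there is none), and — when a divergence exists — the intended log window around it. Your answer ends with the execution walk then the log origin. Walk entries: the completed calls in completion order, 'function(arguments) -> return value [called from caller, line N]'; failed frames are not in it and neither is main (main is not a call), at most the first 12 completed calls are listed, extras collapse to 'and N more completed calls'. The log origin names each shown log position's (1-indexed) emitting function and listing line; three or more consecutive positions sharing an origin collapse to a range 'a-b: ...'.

Answer: main -> mix_signals (called at line 39).
Key observation: After 5 matching log lines the faulty run goes silent, while the working version continues with 'derive_floor: inputs 12 and 3'.
Crash: mix_signals, line 23, AssertionError.
First divergence: position 6 — after 5 matching lines the faulty run goes silent; intended next line 'derive_floor: inputs 12 and 3'.
Intended log window:
  4: hit index 2
  5: hit index 2
  6: derive_floor: inputs 12 and 3
  7: enter update_gauge: left 4 right 5
Execution walk:
  split_margin([11, 7, 4, 2, 2, 9], 4) -> 2  [called from scan_readings, line 9]
  scan_readings([11, 7, 4, 2, 2, 9], 4) -> 12  [called from mix_signals, line 22]
Origin of each log line:
  1: emitted by main (line 38)
  2: emitted by mix_signals (line 21)
  3: emitted by scan_readings (line 8)
  4: emitted by split_margin (line 4)
  5: emitted by scan_readings (line 10)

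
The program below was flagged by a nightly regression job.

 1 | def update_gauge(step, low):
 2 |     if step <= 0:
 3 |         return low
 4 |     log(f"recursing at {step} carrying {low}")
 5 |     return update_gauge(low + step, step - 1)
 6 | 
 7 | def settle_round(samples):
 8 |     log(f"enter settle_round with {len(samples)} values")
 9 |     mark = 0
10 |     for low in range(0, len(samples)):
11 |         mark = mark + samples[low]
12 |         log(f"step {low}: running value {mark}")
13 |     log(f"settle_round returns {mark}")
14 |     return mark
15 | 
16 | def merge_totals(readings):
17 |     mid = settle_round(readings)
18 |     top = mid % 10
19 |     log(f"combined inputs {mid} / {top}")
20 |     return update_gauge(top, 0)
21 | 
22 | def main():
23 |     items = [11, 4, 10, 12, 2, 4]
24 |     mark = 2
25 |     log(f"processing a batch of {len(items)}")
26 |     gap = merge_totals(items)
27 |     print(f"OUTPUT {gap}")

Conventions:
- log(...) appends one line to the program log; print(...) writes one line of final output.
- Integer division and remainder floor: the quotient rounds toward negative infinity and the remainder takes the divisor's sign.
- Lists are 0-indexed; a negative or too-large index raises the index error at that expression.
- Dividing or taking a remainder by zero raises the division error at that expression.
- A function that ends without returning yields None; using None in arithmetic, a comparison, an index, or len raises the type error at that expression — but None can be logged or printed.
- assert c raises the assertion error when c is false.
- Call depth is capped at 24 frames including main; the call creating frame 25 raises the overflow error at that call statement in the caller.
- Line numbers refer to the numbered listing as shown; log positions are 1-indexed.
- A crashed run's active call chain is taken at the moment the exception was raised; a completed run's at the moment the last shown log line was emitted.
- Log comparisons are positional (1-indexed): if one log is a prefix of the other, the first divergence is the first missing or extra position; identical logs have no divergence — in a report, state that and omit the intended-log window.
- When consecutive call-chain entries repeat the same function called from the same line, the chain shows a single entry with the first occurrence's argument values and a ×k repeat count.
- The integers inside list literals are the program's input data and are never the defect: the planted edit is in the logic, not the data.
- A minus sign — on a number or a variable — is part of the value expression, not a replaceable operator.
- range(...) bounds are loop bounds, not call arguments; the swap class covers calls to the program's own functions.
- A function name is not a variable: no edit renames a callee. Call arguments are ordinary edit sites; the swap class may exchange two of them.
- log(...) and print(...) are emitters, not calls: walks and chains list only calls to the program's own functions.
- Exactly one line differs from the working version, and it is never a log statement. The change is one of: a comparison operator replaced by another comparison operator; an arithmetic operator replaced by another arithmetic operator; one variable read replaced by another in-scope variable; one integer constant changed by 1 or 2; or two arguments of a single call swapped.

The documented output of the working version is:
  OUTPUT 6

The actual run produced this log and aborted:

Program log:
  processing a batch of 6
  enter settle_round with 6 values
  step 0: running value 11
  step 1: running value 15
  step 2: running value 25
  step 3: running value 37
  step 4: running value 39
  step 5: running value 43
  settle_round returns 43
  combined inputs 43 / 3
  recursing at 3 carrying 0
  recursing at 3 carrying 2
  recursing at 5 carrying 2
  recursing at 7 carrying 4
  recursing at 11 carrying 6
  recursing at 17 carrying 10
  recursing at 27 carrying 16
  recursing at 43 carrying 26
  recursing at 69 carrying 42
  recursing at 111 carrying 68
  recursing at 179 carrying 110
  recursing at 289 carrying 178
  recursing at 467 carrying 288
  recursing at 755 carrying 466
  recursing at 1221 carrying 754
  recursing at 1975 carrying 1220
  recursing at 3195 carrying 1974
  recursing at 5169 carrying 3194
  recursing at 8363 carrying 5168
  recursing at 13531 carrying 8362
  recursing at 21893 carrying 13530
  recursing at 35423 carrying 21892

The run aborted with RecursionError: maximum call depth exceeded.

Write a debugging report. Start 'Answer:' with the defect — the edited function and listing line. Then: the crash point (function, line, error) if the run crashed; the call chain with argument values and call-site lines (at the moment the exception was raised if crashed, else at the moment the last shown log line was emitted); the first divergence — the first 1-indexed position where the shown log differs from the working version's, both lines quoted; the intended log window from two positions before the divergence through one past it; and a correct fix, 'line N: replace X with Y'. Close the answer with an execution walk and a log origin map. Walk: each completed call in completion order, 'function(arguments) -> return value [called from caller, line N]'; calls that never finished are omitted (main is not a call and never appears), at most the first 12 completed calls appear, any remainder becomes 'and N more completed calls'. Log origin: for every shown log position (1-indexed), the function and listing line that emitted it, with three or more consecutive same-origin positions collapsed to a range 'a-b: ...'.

Answer: the defect is in update_gauge at line 5.
Key fact: Position 12 is the first bad log line: 'recursing at 3 carrying 2' should read 'recursing at 2 carrying 3'.
Crash: update_gauge, line 5, RecursionError.
Call chain: main -> merge_totals([11, 4, 10, 12, 2, 4]) (called at line 26) -> update_gauge(3, 0) (called at line 20) -> update_gauge(3, 2) (called at line 5) ×21.
First divergence: at position 12 the run shows 'recursing at 3 carrying 2' where the working version logs 'recursing at 2 carrying 3'.
Intended log window:
  10: combined inputs 43 / 3
  11: recursing at 3 carrying 0
  12: recursing at 2 carrying 3
  13: recursing at 1 carrying 5
Execution walk:
  settle_round([11, 4, 10, 12, 2, 4]) -> 43  [called from merge_totals, line 17]
Origin of each log line:
  1 — main, line 25
  2 — settle_round, line 8
  3-8 — settle_round, line 12
  9 — settle_round, line 13
  10 — merge_totals, line 19
  11-32 — update_gauge, line 4
A correct fix: line 5: replace `update_gauge(low + step, step - 1)` with `update_gauge(step - 1, low + step)`.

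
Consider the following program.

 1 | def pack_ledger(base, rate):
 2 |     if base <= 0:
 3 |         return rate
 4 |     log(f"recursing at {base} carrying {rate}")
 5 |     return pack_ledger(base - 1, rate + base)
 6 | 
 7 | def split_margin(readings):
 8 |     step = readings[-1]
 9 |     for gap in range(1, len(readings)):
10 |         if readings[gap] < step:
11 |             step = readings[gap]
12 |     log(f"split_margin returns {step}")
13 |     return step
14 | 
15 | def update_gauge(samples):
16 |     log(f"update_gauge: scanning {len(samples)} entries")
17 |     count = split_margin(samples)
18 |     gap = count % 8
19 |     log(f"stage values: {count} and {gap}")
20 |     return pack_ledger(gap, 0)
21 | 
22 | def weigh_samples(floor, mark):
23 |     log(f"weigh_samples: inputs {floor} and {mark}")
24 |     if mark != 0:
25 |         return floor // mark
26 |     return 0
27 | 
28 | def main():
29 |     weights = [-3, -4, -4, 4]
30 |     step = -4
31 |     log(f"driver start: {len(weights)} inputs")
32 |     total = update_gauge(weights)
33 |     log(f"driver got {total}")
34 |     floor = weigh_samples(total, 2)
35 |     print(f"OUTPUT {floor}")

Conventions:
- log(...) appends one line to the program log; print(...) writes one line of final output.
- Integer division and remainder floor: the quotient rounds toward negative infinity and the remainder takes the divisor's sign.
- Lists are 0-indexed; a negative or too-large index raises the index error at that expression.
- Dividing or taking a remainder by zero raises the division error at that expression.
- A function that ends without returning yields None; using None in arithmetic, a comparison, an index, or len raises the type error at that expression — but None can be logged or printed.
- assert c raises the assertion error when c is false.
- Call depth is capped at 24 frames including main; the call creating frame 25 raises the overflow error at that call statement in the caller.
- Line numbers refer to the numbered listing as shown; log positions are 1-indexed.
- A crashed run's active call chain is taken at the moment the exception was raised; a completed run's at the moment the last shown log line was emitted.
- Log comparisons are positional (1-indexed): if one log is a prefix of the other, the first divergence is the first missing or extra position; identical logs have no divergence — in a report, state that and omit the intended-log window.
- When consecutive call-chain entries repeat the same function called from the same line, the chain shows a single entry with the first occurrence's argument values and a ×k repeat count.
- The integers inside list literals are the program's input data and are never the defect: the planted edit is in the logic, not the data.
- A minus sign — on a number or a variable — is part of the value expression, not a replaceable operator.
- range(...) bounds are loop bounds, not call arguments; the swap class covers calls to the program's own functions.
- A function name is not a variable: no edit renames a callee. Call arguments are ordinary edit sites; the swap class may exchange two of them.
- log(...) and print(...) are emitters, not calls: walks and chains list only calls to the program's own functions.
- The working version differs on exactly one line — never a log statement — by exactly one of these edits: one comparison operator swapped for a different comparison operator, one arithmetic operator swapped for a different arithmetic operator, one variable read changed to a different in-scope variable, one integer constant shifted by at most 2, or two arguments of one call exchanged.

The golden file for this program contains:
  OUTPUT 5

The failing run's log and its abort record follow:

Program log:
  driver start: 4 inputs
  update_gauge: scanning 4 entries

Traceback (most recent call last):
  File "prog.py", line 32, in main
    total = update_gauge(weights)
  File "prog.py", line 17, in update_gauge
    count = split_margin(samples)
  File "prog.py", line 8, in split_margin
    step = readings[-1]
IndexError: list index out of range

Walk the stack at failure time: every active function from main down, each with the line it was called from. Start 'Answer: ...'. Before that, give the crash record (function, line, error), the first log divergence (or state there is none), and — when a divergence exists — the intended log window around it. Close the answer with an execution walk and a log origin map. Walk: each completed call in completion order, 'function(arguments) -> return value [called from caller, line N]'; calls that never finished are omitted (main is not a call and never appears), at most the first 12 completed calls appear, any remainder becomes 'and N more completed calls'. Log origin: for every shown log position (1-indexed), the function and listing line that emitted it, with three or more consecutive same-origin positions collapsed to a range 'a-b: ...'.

Answer: main -> update_gauge (called at line 32) -> split_margin (called at line 17).
Key fact: After 2 matching log lines the faulty run goes silent, while the working version continues with 'split_margin returns -4'.
Crash: split_margin, line 8, IndexError.
First divergence: position 3 (shown log ended at 2 lines; the working version continues: 'split_margin returns -4').
Intended log window:
  1: driver start: 4 inputs
  2: update_gauge: scanning 4 entries
  3: split_margin returns -4
  4: stage values: -4 and 4
Execution walk:
  (no call completed)
Log origin:
  1: emitted by main (line 31)
  2: emitted by update_gauge (line 16)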